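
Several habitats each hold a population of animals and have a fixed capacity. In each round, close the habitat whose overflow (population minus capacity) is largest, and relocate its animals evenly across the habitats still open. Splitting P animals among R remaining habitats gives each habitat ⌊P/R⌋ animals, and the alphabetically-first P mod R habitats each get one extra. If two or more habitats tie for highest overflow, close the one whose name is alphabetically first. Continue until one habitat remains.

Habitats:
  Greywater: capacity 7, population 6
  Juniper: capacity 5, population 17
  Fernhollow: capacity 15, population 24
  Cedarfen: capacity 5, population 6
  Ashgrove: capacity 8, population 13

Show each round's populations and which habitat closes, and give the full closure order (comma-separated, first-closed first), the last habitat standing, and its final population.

Round 1: Ashgrove=13 Cedarfen=6 Fernhollow=24 Greywater=6 Juniper=17 → close Juniper (overflow 12)
  17÷4 = 4 each, +1 to first 1
Round 2: Ashgrove=18 Cedarfen=10 Fernhollow=28 Greywater=10 → close Fernhollow (overflow 13)
  28÷3 = 9 each, +1 to first 1
Round 3: Ashgrove=28 Cedarfen=19 Greywater=19 → close Ashgrove (overflow 20)
  28÷2 = 14 each, +1 to first 0
Round 4: Cedarfen=33 Greywater=33 → close Cedarfen (overflow 28)
  33÷1 = 33 each, +1 to first 0

Closure order: Juniper, Fernhollow, Ashgrove, Cedarfen
Last habitat: Greywater with 66 animals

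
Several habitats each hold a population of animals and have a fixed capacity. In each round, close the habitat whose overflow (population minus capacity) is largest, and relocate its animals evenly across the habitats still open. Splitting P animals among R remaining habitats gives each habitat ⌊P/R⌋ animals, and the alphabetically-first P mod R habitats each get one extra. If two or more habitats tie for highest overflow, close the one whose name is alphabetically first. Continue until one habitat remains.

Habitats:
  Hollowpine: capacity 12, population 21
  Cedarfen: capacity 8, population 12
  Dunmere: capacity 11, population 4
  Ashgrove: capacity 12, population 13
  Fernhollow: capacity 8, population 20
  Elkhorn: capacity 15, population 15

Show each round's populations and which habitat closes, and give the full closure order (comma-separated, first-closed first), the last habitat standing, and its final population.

Closure order: Fernhollow, Hollowpine, Cedarfen, Ashgrove, Elkhorn
Last habitat: Dunmere with 85 animals

Round 1: Ashgrove=13 Cedarfen=12 Dunmere=4 Elkhorn=15 Fernhollow=20 Hollowpine=21 → close Fernhollow (overflow 12)
  20÷5 = 4 each, +1 to first 0
Round 2: Ashgrove=17 Cedarfen=16 Dunmere=8 Elkhorn=19 Hollowpine=25 → close Hollowpine (overflow 13)
  25÷4 = 6 each, +1 to first 1
Round 3: Ashgrove=24 Cedarfen=22 Dunmere=14 Elkhorn=25 → close Cedarfen (overflow 14)
  22÷3 = 7 each, +1 to first 1
Round 4: Ashgrove=32 Dunmere=21 Elkhorn=32 → close Ashgrove (overflow 20)
  32÷2 = 16 each, +1 to first 0
Round 5: Dunmere=37 Elkhorn=48 → close Elkhorn (overflow 33)
  48÷1 = 48 each, +1 to first 0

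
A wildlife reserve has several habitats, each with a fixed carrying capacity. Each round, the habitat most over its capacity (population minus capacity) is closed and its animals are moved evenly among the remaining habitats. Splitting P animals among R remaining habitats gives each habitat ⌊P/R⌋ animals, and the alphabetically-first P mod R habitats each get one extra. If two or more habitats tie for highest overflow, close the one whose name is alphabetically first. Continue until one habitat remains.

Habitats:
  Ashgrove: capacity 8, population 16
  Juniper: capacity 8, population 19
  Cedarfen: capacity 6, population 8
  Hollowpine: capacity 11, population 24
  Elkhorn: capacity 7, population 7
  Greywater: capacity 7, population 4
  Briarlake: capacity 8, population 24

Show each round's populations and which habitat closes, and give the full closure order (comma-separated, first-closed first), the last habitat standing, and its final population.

Round 1: Ashgrove=16 Briarlake=24 Cedarfen=8 Elkhorn=7 Greywater=4 Hollowpine=24 Juniper=19 → close Briarlake (overflow 16)
  24÷6 = 4 each, +1 to first 0
Round 2: Ashgrove=20 Cedarfen=12 Elkhorn=11 Greywater=8 Hollowpine=28 Juniper=23 → close Hollowpine (overflow 17)
  28÷5 = 5 each, +1 to first 3
Round 3: Ashgrove=26 Cedarfen=18 Elkhorn=17 Greywater=13 Juniper=28 → close Juniper (overflow 20)
  28÷4 = 7 each, +1 to first 0
Round 4: Ashgrove=33 Cedarfen=25 Elkhorn=24 Greywater=20 → close Ashgrove (overflow 25)
  33÷3 = 11 each, +1 to first 0
Round 5: Cedarfen=36 Elkhorn=35 Greywater=31 → close Cedarfen (overflow 30)
  36÷2 = 18 each, +1 to first 0
Round 6: Elkhorn=53 Greywater=49 → close Elkhorn (overflow 46)
  53÷1 = 53 each, +1 to first 0

Closure order: Briarlake, Hollowpine, Juniper, Ashgrove, Cedarfen, Elkhorn
Last habitat: Greywater with 102 animals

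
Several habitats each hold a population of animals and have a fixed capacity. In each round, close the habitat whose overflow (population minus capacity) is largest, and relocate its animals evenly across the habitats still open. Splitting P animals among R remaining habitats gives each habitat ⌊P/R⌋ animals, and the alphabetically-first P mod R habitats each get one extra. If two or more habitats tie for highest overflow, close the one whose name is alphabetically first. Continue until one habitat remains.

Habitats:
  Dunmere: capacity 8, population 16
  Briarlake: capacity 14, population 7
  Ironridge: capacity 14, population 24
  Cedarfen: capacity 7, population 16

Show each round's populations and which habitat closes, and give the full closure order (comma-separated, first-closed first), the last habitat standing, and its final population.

Closure order: Ironridge, Cedarfen, Dunmere
Last habitat: Briarlake with 63 animals

Round 1: Briarlake=7 Cedarfen=16 Dunmere=16 Ironridge=24 → close Ironridge (overflow 10)
  24÷3 = 8 each, +1 to first 0
Round 2: Briarlake=15 Cedarfen=24 Dunmere=24 → close Cedarfen (overflow 17)
  24÷2 = 12 each, +1 to first 0
Round 3: Briarlake=27 Dunmere=36 → close Dunmere (overflow 28)
  36÷1 = 36 each, +1 to first 0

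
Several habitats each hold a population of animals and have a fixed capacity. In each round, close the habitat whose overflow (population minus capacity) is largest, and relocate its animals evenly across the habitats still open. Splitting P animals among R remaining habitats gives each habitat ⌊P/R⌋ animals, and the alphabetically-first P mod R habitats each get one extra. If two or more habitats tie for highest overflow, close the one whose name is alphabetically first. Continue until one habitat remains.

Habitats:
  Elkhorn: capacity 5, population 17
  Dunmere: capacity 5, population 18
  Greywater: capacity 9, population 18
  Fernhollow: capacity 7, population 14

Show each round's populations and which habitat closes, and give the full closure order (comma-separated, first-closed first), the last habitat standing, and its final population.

Round 1: Dunmere=18 Elkhorn=17 Fernhollow=14 Greywater=18 → close Dunmere (overflow 13)
  18÷3 = 6 each, +1 to first 0
Round 2: Elkhorn=23 Fernhollow=20 Greywater=24 → close Elkhorn (overflow 18)
  23÷2 = 11 each, +1 to first 1
Round 3: Fernhollow=32 Greywater=35 → close Greywater (overflow 26)
  35÷1 = 35 each, +1 to first 0

Closure order: Dunmere, Elkhorn, Greywater
Last habitat: Fernhollow with 67 animals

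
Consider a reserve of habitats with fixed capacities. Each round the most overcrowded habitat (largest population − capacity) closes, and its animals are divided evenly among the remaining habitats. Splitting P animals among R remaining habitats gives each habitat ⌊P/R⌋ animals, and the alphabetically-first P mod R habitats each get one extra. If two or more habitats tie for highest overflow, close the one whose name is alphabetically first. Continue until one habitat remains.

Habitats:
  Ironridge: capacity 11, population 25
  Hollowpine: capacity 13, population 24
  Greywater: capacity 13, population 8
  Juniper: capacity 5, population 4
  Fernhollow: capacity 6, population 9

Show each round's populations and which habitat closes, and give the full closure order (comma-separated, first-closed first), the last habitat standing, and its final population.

Round 1: Fernhollow=9 Greywater=8 Hollowpine=24 Ironridge=25 Juniper=4 → close Ironridge (overflow 14)
  25÷4 = 6 each, +1 to first 1
Round 2: Fernhollow=16 Greywater=14 Hollowpine=30 Juniper=10 → close Hollowpine (overflow 17)
  30÷3 = 10 each, +1 to first 0
Round 3: Fernhollow=26 Greywater=24 Juniper=20 → close Fernhollow (overflow 20)
  26÷2 = 13 each, +1 to first 0
Round 4: Greywater=37 Juniper=33 → close Juniper (overflow 28)
  33÷1 = 33 each, +1 to first 0

Closure order: Ironridge, Hollowpine, Fernhollow, Juniper
Last habitat: Greywater with 70 animals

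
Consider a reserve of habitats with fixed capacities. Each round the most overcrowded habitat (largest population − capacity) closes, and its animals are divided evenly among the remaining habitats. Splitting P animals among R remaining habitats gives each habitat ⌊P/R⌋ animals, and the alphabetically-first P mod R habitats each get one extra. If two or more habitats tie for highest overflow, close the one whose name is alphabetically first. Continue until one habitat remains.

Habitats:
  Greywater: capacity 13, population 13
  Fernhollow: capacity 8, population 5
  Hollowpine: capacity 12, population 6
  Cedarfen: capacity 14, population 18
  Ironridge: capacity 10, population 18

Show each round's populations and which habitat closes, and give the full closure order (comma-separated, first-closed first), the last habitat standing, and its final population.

Closure order: Ironridge, Cedarfen, Greywater, Fernhollow
Last habitat: Hollowpine with 60 animals

Round 1: Cedarfen=18 Fernhollow=5 Greywater=13 Hollowpine=6 Ironridge=18 → close Ironridge (overflow 8)
  18÷4 = 4 each, +1 to first 2
Round 2: Cedarfen=23 Fernhollow=10 Greywater=17 Hollowpine=10 → close Cedarfen (overflow 9)
  23÷3 = 7 each, +1 to first 2
Round 3: Fernhollow=18 Greywater=25 Hollowpine=17 → close Greywater (overflow 12)
  25÷2 = 12 each, +1 to first 1
Round 4: Fernhollow=31 Hollowpine=29 → close Fernhollow (overflow 23)
  31÷1 = 31 each, +1 to first 0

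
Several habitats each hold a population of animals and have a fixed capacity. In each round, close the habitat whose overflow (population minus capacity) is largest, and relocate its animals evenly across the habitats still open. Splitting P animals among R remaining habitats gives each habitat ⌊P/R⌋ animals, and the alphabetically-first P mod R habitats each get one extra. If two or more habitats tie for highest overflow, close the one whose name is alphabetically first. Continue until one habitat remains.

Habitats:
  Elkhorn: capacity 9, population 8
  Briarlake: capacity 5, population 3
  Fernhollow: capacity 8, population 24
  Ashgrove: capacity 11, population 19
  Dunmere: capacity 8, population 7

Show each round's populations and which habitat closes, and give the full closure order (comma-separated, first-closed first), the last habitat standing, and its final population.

Closure order: Fernhollow, Ashgrove, Briarlake, Dunmere
Last habitat: Elkhorn with 61 animals

Round 1: Ashgrove=19 Briarlake=3 Dunmere=7 Elkhorn=8 Fernhollow=24 → close Fernhollow (overflow 16)
  24÷4 = 6 each, +1 to first 0
Round 2: Ashgrove=25 Briarlake=9 Dunmere=13 Elkhorn=14 → close Ashgrove (overflow 14)
  25÷3 = 8 each, +1 to first 1
Round 3: Briarlake=18 Dunmere=21 Elkhorn=22 → close Briarlake (overflow 13)
  18÷2 = 9 each, +1 to first 0
Round 4: Dunmere=30 Elkhorn=31 → close Dunmere (overflow 22)
  30÷1 = 30 each, +1 to first 0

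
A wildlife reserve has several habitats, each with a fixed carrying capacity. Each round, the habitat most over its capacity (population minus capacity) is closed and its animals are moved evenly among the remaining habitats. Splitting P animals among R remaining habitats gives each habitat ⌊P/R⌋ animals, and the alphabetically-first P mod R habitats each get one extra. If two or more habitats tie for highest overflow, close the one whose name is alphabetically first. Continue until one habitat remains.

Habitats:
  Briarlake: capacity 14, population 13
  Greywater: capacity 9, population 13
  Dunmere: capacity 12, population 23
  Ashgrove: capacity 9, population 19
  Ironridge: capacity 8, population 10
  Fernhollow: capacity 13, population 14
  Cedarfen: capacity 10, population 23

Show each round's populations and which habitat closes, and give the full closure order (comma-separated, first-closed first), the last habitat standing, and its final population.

Closure order: Cedarfen, Dunmere, Ashgrove, Greywater, Briarlake, Fernhollow
Last habitat: Ironridge with 115 animals

Round 1: Ashgrove=19 Briarlake=13 Cedarfen=23 Dunmere=23 Fernhollow=14 Greywater=13 Ironridge=10 → close Cedarfen (overflow 13)
  23÷6 = 3 each, +1 to first 5
Round 2: Ashgrove=23 Briarlake=17 Dunmere=27 Fernhollow=18 Greywater=17 Ironridge=13 → close Dunmere (overflow 15)
  27÷5 = 5 each, +1 to first 2
Round 3: Ashgrove=29 Briarlake=23 Fernhollow=23 Greywater=22 Ironridge=18 → close Ashgrove (overflow 20)
  29÷4 = 7 each, +1 to first 1
Round 4: Briarlake=31 Fernhollow=30 Greywater=29 Ironridge=25 → close Greywater (overflow 20)
  29÷3 = 9 each, +1 to first 2
Round 5: Briarlake=41 Fernhollow=40 Ironridge=34 → close Briarlake (overflow 27)
  41÷2 = 20 each, +1 to first 1
Round 6: Fernhollow=61 Ironridge=54 → close Fernhollow (overflow 48)
  61÷1 = 61 each, +1 to first 0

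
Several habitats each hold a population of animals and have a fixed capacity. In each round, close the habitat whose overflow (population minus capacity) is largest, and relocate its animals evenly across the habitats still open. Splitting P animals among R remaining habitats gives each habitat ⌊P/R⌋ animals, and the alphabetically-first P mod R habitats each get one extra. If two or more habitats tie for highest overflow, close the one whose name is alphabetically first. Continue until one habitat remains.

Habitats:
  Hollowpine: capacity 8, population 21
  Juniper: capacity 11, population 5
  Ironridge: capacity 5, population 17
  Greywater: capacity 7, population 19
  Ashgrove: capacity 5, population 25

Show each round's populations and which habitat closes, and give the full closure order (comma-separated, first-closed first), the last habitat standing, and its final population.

Closure order: Ashgrove, Greywater, Hollowpine, Ironridge
Last habitat: Juniper with 87 animals

Round 1: Ashgrove=25 Greywater=19 Hollowpine=21 Ironridge=17 Juniper=5 → close Ashgrove (overflow 20)
  25÷4 = 6 each, +1 to first 1
Round 2: Greywater=26 Hollowpine=27 Ironridge=23 Juniper=11 → close Greywater (overflow 19)
  26÷3 = 8 each, +1 to first 2
Round 3: Hollowpine=36 Ironridge=32 Juniper=19 → close Hollowpine (overflow 28)
  36÷2 = 18 each, +1 to first 0
Round 4: Ironridge=50 Juniper=37 → close Ironridge (overflow 45)
  50÷1 = 50 each, +1 to first 0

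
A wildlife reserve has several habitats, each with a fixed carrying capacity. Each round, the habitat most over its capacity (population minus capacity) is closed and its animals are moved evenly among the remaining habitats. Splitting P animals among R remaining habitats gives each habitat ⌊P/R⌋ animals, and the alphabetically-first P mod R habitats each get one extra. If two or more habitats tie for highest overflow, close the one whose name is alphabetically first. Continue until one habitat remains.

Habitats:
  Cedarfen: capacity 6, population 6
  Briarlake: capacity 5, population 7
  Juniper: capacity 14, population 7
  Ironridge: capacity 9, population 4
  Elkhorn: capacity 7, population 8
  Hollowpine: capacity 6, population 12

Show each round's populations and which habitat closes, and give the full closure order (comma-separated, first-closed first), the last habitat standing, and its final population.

Closure order: Hollowpine, Briarlake, Cedarfen, Elkhorn, Ironridge
Last habitat: Juniper with 44 animals

Round 1: Briarlake=7 Cedarfen=6 Elkhorn=8 Hollowpine=12 Ironridge=4 Juniper=7 → close Hollowpine (overflow 6)
  12÷5 = 2 each, +1 to first 2
Round 2: Briarlake=10 Cedarfen=9 Elkhorn=10 Ironridge=6 Juniper=9 → close Briarlake (overflow 5)
  10÷4 = 2 each, +1 to first 2
Round 3: Cedarfen=12 Elkhorn=13 Ironridge=8 Juniper=11 → close Cedarfen (overflow 6)
  12÷3 = 4 each, +1 to first 0
Round 4: Elkhorn=17 Ironridge=12 Juniper=15 → close Elkhorn (overflow 10)
  17÷2 = 8 each, +1 to first 1
Round 5: Ironridge=21 Juniper=23 → close Ironridge (overflow 12)
  21÷1 = 21 each, +1 to first 0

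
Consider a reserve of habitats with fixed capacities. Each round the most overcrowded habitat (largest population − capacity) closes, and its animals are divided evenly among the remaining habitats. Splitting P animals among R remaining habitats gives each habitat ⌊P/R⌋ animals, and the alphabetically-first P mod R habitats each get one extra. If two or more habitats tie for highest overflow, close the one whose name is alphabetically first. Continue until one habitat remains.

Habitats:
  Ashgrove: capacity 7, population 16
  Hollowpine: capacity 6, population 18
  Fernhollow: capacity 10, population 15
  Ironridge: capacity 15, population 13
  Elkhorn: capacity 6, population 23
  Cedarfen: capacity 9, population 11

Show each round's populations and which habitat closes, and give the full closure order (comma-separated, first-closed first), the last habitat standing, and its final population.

Closure order: Elkhorn, Hollowpine, Ashgrove, Fernhollow, Cedarfen
Last habitat: Ironridge with 96 animals

Round 1: Ashgrove=16 Cedarfen=11 Elkhorn=23 Fernhollow=15 Hollowpine=18 Ironridge=13 → close Elkhorn (overflow 17)
  23÷5 = 4 each, +1 to first 3
Round 2: Ashgrove=21 Cedarfen=16 Fernhollow=20 Hollowpine=22 Ironridge=17 → close Hollowpine (overflow 16)
  22÷4 = 5 each, +1 to first 2
Round 3: Ashgrove=27 Cedarfen=22 Fernhollow=25 Ironridge=22 → close Ashgrove (overflow 20)
  27÷3 = 9 each, +1 to first 0
Round 4: Cedarfen=31 Fernhollow=34 Ironridge=31 → close Fernhollow (overflow 24)
  34÷2 = 17 each, +1 to first 0
Round 5: Cedarfen=48 Ironridge=48 → close Cedarfen (overflow 39)
  48÷1 = 48 each, +1 to first 0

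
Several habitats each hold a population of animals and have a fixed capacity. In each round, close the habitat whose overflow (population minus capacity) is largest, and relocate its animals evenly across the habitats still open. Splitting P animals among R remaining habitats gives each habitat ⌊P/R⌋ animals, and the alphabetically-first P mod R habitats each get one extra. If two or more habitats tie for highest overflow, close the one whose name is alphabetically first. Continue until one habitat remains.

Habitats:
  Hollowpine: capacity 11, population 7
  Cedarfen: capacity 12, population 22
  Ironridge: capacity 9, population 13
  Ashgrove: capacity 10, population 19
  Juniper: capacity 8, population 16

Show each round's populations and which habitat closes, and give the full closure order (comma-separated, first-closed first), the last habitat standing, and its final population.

Round 1: Ashgrove=19 Cedarfen=22 Hollowpine=7 Ironridge=13 Juniper=16 → close Cedarfen (overflow 10)
  22÷4 = 5 each, +1 to first 2
Round 2: Ashgrove=25 Hollowpine=13 Ironridge=18 Juniper=21 → close Ashgrove (overflow 15)
  25÷3 = 8 each, +1 to first 1
Round 3: Hollowpine=22 Ironridge=26 Juniper=29 → close Juniper (overflow 21)
  29÷2 = 14 each, +1 to first 1
Round 4: Hollowpine=37 Ironridge=40 → close Ironridge (overflow 31)
  40÷1 = 40 each, +1 to first 0

Closure order: Cedarfen, Ashgrove, Juniper, Ironridge
Last habitat: Hollowpine with 77 animals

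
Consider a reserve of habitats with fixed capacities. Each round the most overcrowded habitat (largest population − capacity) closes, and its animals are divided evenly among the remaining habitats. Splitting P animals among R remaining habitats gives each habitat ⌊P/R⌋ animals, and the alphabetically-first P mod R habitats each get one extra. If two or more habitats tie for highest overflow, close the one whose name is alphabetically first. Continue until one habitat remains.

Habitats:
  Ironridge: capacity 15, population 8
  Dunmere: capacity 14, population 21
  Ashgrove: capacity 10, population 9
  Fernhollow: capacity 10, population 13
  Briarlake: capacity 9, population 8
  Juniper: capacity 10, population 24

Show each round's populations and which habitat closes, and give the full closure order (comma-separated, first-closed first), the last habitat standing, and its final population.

Closure order: Juniper, Dunmere, Fernhollow, Ashgrove, Briarlake
Last habitat: Ironridge with 83 animals

Round 1: Ashgrove=9 Briarlake=8 Dunmere=21 Fernhollow=13 Ironridge=8 Juniper=24 → close Juniper (overflow 14)
  24÷5 = 4 each, +1 to first 4
Round 2: Ashgrove=14 Briarlake=13 Dunmere=26 Fernhollow=18 Ironridge=12 → close Dunmere (overflow 12)
  26÷4 = 6 each, +1 to first 2
Round 3: Ashgrove=21 Briarlake=20 Fernhollow=24 Ironridge=18 → close Fernhollow (overflow 14)
  24÷3 = 8 each, +1 to first 0
Round 4: Ashgrove=29 Briarlake=28 Ironridge=26 → close Ashgrove (overflow 19)
  29÷2 = 14 each, +1 to first 1
Round 5: Briarlake=43 Ironridge=40 → close Briarlake (overflow 34)
  43÷1 = 43 each, +1 to first 0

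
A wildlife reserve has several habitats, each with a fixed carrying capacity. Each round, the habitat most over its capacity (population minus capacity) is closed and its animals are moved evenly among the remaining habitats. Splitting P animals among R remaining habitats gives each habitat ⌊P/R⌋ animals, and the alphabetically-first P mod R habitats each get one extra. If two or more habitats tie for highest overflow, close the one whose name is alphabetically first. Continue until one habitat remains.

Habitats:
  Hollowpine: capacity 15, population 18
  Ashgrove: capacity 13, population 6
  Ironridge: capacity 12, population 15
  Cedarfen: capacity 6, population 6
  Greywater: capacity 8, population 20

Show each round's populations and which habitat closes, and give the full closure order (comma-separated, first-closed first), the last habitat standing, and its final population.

Closure order: Greywater, Hollowpine, Ironridge, Cedarfen
Last habitat: Ashgrove with 65 animals

Round 1: Ashgrove=6 Cedarfen=6 Greywater=20 Hollowpine=18 Ironridge=15 → close Greywater (overflow 12)
  20÷4 = 5 each, +1 to first 0
Round 2: Ashgrove=11 Cedarfen=11 Hollowpine=23 Ironridge=20 → close Hollowpine (overflow 8)
  23÷3 = 7 each, +1 to first 2
Round 3: Ashgrove=19 Cedarfen=19 Ironridge=27 → close Ironridge (overflow 15)
  27÷2 = 13 each, +1 to first 1
Round 4: Ashgrove=33 Cedarfen=32 → close Cedarfen (overflow 26)
  32÷1 = 32 each, +1 to first 0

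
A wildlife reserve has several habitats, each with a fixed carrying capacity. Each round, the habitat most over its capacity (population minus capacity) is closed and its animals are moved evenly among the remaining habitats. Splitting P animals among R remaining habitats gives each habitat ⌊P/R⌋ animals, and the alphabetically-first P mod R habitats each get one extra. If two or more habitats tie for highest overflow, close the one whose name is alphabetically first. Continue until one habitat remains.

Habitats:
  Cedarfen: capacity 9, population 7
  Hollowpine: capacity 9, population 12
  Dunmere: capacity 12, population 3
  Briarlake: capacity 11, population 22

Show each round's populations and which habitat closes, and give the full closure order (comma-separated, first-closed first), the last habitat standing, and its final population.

Round 1: Briarlake=22 Cedarfen=7 Dunmere=3 Hollowpine=12 → close Briarlake (overflow 11)
  22÷3 = 7 each, +1 to first 1
Round 2: Cedarfen=15 Dunmere=10 Hollowpine=19 → close Hollowpine (overflow 10)
  19÷2 = 9 each, +1 to first 1
Round 3: Cedarfen=25 Dunmere=19 → close Cedarfen (overflow 16)
  25÷1 = 25 each, +1 to first 0

Closure order: Briarlake, Hollowpine, Cedarfen
Last habitat: Dunmere with 44 animals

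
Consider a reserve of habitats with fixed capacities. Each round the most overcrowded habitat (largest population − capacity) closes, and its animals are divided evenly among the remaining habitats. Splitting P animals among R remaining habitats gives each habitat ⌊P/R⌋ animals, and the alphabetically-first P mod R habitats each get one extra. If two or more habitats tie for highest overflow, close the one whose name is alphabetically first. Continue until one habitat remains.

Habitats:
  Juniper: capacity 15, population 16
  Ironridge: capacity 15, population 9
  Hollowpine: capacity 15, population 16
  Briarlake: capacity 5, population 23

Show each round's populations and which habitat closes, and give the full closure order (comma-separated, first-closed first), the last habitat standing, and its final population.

Round 1: Briarlake=23 Hollowpine=16 Ironridge=9 Juniper=16 → close Briarlake (overflow 18)
  23÷3 = 7 each, +1 to first 2
Round 2: Hollowpine=24 Ironridge=17 Juniper=23 → close Hollowpine (overflow 9)
  24÷2 = 12 each, +1 to first 0
Round 3: Ironridge=29 Juniper=35 → close Juniper (overflow 20)
  35÷1 = 35 each, +1 to first 0

Closure order: Briarlake, Hollowpine, Juniper
Last habitat: Ironridge with 64 animals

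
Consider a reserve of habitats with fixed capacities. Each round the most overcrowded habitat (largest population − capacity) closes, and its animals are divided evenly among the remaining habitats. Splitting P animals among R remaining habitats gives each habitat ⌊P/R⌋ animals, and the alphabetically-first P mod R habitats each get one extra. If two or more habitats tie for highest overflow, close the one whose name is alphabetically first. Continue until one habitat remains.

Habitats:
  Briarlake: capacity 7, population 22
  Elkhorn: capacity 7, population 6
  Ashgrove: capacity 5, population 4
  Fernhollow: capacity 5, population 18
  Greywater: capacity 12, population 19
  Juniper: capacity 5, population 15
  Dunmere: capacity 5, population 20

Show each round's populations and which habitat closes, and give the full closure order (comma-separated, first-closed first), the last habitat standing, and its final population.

Round 1: Ashgrove=4 Briarlake=22 Dunmere=20 Elkhorn=6 Fernhollow=18 Greywater=19 Juniper=15 → close Briarlake (overflow 15)
  22÷6 = 3 each, +1 to first 4
Round 2: Ashgrove=8 Dunmere=24 Elkhorn=10 Fernhollow=22 Greywater=22 Juniper=18 → close Dunmere (overflow 19)
  24÷5 = 4 each, +1 to first 4
Round 3: Ashgrove=13 Elkhorn=15 Fernhollow=27 Greywater=27 Juniper=22 → close Fernhollow (overflow 22)
  27÷4 = 6 each, +1 to first 3
Round 4: Ashgrove=20 Elkhorn=22 Greywater=34 Juniper=28 → close Juniper (overflow 23)
  28÷3 = 9 each, +1 to first 1
Round 5: Ashgrove=30 Elkhorn=31 Greywater=43 → close Greywater (overflow 31)
  43÷2 = 21 each, +1 to first 1
Round 6: Ashgrove=52 Elkhorn=52 → close Ashgrove (overflow 47)
  52÷1 = 52 each, +1 to first 0

Closure order: Briarlake, Dunmere, Fernhollow, Juniper, Greywater, Ashgrove
Last habitat: Elkhorn with 104 animals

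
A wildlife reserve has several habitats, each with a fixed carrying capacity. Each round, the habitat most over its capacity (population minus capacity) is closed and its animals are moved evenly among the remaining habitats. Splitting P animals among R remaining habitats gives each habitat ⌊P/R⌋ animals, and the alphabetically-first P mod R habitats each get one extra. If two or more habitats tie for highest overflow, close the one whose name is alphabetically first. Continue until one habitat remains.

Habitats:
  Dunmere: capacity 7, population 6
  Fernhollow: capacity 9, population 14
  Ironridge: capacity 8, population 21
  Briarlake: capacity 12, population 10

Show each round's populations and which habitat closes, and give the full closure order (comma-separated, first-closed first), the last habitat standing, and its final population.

Round 1: Briarlake=10 Dunmere=6 Fernhollow=14 Ironridge=21 → close Ironridge (overflow 13)
  21÷3 = 7 each, +1 to first 0
Round 2: Briarlake=17 Dunmere=13 Fernhollow=21 → close Fernhollow (overflow 12)
  21÷2 = 10 each, +1 to first 1
Round 3: Briarlake=28 Dunmere=23 → close Briarlake (overflow 16)
  28÷1 = 28 each, +1 to first 0

Closure order: Ironridge, Fernhollow, Briarlake
Last habitat: Dunmere with 51 animals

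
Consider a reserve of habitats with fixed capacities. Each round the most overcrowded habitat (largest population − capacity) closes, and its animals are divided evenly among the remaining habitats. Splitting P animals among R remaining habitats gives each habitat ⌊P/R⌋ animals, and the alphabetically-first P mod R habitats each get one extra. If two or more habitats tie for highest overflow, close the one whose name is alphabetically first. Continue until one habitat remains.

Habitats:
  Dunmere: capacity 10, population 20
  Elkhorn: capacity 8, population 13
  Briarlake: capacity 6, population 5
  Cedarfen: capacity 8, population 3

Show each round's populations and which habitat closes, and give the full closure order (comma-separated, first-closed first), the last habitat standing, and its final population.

Closure order: Dunmere, Elkhorn, Briarlake
Last habitat: Cedarfen with 41 animals

Round 1: Briarlake=5 Cedarfen=3 Dunmere=20 Elkhorn=13 → close Dunmere (overflow 10)
  20÷3 = 6 each, +1 to first 2
Round 2: Briarlake=12 Cedarfen=10 Elkhorn=19 → close Elkhorn (overflow 11)
  19÷2 = 9 each, +1 to first 1
Round 3: Briarlake=22 Cedarfen=19 → close Briarlake (overflow 16)
  22÷1 = 22 each, +1 to first 0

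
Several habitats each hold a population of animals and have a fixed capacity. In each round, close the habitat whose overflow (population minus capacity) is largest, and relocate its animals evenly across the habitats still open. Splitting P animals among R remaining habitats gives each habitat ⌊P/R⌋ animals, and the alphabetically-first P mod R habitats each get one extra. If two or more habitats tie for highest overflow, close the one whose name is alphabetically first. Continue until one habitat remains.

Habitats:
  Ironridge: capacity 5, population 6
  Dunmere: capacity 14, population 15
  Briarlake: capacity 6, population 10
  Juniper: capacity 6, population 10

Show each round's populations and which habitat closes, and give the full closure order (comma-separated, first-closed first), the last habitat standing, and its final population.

Round 1: Briarlake=10 Dunmere=15 Ironridge=6 Juniper=10 → close Briarlake (overflow 4)
  10÷3 = 3 each, +1 to first 1
Round 2: Dunmere=19 Ironridge=9 Juniper=13 → close Juniper (overflow 7)
  13÷2 = 6 each, +1 to first 1
Round 3: Dunmere=26 Ironridge=15 → close Dunmere (overflow 12)
  26÷1 = 26 each, +1 to first 0

Closure order: Briarlake, Juniper, Dunmere
Last habitat: Ironridge with 41 animals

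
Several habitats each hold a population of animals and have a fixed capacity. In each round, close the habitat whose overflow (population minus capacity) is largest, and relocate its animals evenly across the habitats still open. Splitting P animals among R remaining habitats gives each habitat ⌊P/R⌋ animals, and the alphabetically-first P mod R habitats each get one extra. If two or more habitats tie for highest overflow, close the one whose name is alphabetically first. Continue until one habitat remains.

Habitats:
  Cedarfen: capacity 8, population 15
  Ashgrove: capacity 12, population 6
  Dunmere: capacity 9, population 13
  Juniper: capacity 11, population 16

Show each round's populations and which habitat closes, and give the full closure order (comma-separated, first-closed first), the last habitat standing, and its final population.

Round 1: Ashgrove=6 Cedarfen=15 Dunmere=13 Juniper=16 → close Cedarfen (overflow 7)
  15÷3 = 5 each, +1 to first 0
Round 2: Ashgrove=11 Dunmere=18 Juniper=21 → close Juniper (overflow 10)
  21÷2 = 10 each, +1 to first 1
Round 3: Ashgrove=22 Dunmere=28 → close Dunmere (overflow 19)
  28÷1 = 28 each, +1 to first 0

Closure order: Cedarfen, Juniper, Dunmere
Last habitat: Ashgrove with 50 animals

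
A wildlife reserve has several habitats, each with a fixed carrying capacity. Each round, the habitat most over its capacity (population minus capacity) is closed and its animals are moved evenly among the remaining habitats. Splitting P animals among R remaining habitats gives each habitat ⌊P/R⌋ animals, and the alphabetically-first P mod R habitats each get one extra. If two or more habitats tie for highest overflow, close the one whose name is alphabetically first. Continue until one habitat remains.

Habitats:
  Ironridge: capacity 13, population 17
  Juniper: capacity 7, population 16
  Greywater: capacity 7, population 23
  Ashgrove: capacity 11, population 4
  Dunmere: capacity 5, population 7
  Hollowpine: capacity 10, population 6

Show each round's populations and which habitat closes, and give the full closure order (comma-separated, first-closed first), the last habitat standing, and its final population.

Round 1: Ashgrove=4 Dunmere=7 Greywater=23 Hollowpine=6 Ironridge=17 Juniper=16 → close Greywater (overflow 16)
  23÷5 = 4 each, +1 to first 3
Round 2: Ashgrove=9 Dunmere=12 Hollowpine=11 Ironridge=21 Juniper=20 → close Juniper (overflow 13)
  20÷4 = 5 each, +1 to first 0
Round 3: Ashgrove=14 Dunmere=17 Hollowpine=16 Ironridge=26 → close Ironridge (overflow 13)
  26÷3 = 8 each, +1 to first 2
Round 4: Ashgrove=23 Dunmere=26 Hollowpine=24 → close Dunmere (overflow 21)
  26÷2 = 13 each, +1 to first 0
Round 5: Ashgrove=36 Hollowpine=37 → close Hollowpine (overflow 27)
  37÷1 = 37 each, +1 to first 0

Closure order: Greywater, Juniper, Ironridge, Dunmere, Hollowpine
Last habitat: Ashgrove with 73 animals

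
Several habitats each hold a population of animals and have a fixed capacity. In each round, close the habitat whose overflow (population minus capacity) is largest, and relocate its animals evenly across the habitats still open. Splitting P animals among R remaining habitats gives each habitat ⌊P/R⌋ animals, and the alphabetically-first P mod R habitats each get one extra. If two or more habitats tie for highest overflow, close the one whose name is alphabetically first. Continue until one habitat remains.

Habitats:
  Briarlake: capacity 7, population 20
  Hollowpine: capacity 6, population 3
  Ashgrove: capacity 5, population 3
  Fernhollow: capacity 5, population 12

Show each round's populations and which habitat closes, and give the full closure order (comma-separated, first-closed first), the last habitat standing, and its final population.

Closure order: Briarlake, Fernhollow, Ashgrove
Last habitat: Hollowpine with 38 animals

Round 1: Ashgrove=3 Briarlake=20 Fernhollow=12 Hollowpine=3 → close Briarlake (overflow 13)
  20÷3 = 6 each, +1 to first 2
Round 2: Ashgrove=10 Fernhollow=19 Hollowpine=9 → close Fernhollow (overflow 14)
  19÷2 = 9 each, +1 to first 1
Round 3: Ashgrove=20 Hollowpine=18 → close Ashgrove (overflow 15)
  20÷1 = 20 each, +1 to first 0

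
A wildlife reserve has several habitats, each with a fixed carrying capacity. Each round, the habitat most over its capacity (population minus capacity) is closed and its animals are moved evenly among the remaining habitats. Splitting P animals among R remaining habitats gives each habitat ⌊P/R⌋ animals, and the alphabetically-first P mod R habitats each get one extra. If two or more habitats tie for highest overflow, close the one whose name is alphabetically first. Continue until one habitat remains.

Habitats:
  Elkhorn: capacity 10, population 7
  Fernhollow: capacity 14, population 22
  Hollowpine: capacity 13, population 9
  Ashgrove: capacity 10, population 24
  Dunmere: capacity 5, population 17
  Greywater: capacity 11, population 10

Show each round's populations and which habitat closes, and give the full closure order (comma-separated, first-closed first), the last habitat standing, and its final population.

Closure order: Ashgrove, Dunmere, Fernhollow, Greywater, Elkhorn
Last habitat: Hollowpine with 89 animals

Round 1: Ashgrove=24 Dunmere=17 Elkhorn=7 Fernhollow=22 Greywater=10 Hollowpine=9 → close Ashgrove (overflow 14)
  24÷5 = 4 each, +1 to first 4
Round 2: Dunmere=22 Elkhorn=12 Fernhollow=27 Greywater=15 Hollowpine=13 → close Dunmere (overflow 17)
  22÷4 = 5 each, +1 to first 2
Round 3: Elkhorn=18 Fernhollow=33 Greywater=20 Hollowpine=18 → close Fernhollow (overflow 19)
  33÷3 = 11 each, +1 to first 0
Round 4: Elkhorn=29 Greywater=31 Hollowpine=29 → close Greywater (overflow 20)
  31÷2 = 15 each, +1 to first 1
Round 5: Elkhorn=45 Hollowpine=44 → close Elkhorn (overflow 35)
  45÷1 = 45 each, +1 to first 0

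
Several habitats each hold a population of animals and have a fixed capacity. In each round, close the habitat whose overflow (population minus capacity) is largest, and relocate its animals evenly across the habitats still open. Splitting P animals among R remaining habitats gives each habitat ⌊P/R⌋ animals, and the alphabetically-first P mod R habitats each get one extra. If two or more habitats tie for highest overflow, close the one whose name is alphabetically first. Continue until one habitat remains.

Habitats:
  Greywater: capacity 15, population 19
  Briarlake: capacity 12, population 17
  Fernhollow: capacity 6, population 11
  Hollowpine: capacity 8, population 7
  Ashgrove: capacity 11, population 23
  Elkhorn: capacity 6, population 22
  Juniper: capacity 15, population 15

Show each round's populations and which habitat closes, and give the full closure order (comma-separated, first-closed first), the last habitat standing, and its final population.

Round 1: Ashgrove=23 Briarlake=17 Elkhorn=22 Fernhollow=11 Greywater=19 Hollowpine=7 Juniper=15 → close Elkhorn (overflow 16)
  22÷6 = 3 each, +1 to first 4
Round 2: Ashgrove=27 Briarlake=21 Fernhollow=15 Greywater=23 Hollowpine=10 Juniper=18 → close Ashgrove (overflow 16)
  27÷5 = 5 each, +1 to first 2
Round 3: Briarlake=27 Fernhollow=21 Greywater=28 Hollowpine=15 Juniper=23 → close Briarlake (overflow 15)
  27÷4 = 6 each, +1 to first 3
Round 4: Fernhollow=28 Greywater=35 Hollowpine=22 Juniper=29 → close Fernhollow (overflow 22)
  28÷3 = 9 each, +1 to first 1
Round 5: Greywater=45 Hollowpine=31 Juniper=38 → close Greywater (overflow 30)
  45÷2 = 22 each, +1 to first 1
Round 6: Hollowpine=54 Juniper=60 → close Hollowpine (overflow 46)
  54÷1 = 54 each, +1 to first 0

Closure order: Elkhorn, Ashgrove, Briarlake, Fernhollow, Greywater, Hollowpine
Last habitat: Juniper with 114 animals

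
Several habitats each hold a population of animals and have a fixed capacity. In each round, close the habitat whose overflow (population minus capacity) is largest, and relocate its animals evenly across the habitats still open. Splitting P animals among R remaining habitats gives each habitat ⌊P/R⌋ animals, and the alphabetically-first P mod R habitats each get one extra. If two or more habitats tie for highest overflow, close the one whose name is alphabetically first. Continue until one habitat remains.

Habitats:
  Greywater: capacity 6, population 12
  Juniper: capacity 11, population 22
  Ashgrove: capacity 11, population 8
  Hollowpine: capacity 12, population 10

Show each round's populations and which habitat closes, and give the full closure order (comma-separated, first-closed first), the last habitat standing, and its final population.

Closure order: Juniper, Greywater, Ashgrove
Last habitat: Hollowpine with 52 animals

Round 1: Ashgrove=8 Greywater=12 Hollowpine=10 Juniper=22 → close Juniper (overflow 11)
  22÷3 = 7 each, +1 to first 1
Round 2: Ashgrove=16 Greywater=19 Hollowpine=17 → close Greywater (overflow 13)
  19÷2 = 9 each, +1 to first 1
Round 3: Ashgrove=26 Hollowpine=26 → close Ashgrove (overflow 15)
  26÷1 = 26 each, +1 to first 0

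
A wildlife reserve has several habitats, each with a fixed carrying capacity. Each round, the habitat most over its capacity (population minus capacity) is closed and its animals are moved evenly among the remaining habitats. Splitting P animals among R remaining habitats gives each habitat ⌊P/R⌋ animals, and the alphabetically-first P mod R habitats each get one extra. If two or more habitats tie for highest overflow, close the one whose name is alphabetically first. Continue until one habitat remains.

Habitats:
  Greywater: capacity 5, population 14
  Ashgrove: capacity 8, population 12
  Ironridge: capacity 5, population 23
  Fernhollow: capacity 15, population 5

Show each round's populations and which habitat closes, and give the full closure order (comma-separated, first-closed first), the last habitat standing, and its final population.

Closure order: Ironridge, Greywater, Ashgrove
Last habitat: Fernhollow with 54 animals

Round 1: Ashgrove=12 Fernhollow=5 Greywater=14 Ironridge=23 → close Ironridge (overflow 18)
  23÷3 = 7 each, +1 to first 2
Round 2: Ashgrove=20 Fernhollow=13 Greywater=21 → close Greywater (overflow 16)
  21÷2 = 10 each, +1 to first 1
Round 3: Ashgrove=31 Fernhollow=23 → close Ashgrove (overflow 23)
  31÷1 = 31 each, +1 to first 0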